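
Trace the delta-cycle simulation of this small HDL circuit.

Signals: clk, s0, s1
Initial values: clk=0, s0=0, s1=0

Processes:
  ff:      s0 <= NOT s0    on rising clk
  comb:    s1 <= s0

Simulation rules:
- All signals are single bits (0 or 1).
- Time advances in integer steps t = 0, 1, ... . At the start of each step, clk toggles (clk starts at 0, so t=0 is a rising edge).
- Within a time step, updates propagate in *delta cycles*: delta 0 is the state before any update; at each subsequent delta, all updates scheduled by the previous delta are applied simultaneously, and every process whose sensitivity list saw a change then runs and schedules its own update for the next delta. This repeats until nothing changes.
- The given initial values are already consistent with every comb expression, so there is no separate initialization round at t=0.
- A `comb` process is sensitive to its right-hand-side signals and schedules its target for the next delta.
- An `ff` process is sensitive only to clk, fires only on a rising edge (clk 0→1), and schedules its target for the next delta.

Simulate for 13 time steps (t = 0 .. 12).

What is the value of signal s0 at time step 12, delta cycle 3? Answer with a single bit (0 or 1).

t=0 Δ0: clk=0 s0=0 s1=0
  Δ1: clk:0→1
  Δ2: s0:0→1
  Δ3: s1:0→1
  (3Δ to stable)
t=1 Δ0: clk=1 s0=1 s1=1
  Δ1: clk:1→0
  (1Δ to stable)
t=2 Δ0: clk=0 s0=1 s1=1
  Δ1: clk:0→1
  Δ2: s0:1→0
  Δ3: s1:1→0
  (3Δ to stable)
t=3 Δ0: clk=1 s0=0 s1=0
  Δ1: clk:1→0
  (1Δ to stable)
t=4 Δ0: clk=0 s0=0 s1=0
  Δ1: clk:0→1
  Δ2: s0:0→1
  Δ3: s1:0→1
  (3Δ to stable)
t=5 Δ0: clk=1 s0=1 s1=1
  Δ1: clk:1→0
  (1Δ to stable)
t=6 Δ0: clk=0 s0=1 s1=1
  Δ1: clk:0→1
  Δ2: s0:1→0
  Δ3: s1:1→0
  (3Δ to stable)
t=7 Δ0: clk=1 s0=0 s1=0
  Δ1: clk:1→0
  (1Δ to stable)
t=8 Δ0: clk=0 s0=0 s1=0
  Δ1: clk:0→1
  Δ2: s0:0→1
  Δ3: s1:0→1
  (3Δ to stable)
t=9 Δ0: clk=1 s0=1 s1=1
  Δ1: clk:1→0
  (1Δ to stable)
t=10 Δ0: clk=0 s0=1 s1=1
  Δ1: clk:0→1
  Δ2: s0:1→0
  Δ3: s1:1→0
  (3Δ to stable)
t=11 Δ0: clk=1 s0=0 s1=0
  Δ1: clk:1→0
  (1Δ to stable)
t=12 Δ0: clk=0 s0=0 s1=0
  Δ1: clk:0→1
  Δ2: s0:0→1
  Δ3: s1:0→1
  (3Δ to stable)

1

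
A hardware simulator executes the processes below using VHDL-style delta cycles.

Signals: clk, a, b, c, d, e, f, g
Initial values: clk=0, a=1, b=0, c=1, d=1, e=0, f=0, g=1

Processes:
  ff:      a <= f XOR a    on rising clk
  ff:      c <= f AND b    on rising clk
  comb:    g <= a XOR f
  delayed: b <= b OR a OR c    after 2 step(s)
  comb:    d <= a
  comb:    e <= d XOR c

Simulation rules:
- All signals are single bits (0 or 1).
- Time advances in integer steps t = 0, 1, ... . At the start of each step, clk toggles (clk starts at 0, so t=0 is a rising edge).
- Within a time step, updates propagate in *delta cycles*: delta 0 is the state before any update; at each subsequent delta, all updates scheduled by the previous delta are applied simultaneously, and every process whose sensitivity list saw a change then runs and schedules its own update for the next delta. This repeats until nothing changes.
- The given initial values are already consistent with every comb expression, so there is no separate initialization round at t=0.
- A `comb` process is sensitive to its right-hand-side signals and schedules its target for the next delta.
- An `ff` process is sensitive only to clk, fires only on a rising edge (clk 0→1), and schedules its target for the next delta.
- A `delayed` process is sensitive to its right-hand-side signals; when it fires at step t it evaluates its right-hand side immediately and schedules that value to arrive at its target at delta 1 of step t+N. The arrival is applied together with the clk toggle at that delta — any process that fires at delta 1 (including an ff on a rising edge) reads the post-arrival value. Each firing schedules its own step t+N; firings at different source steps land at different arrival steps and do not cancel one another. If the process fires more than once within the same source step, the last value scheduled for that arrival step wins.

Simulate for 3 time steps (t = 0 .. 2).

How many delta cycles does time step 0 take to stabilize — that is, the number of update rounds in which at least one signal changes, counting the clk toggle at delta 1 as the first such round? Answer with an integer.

[bits: f,c,d,e,b,a,g,clk]
t=0: Δ0=01100110 Δ1=01100111 Δ2=00100111 Δ3=00110111 | 3Δ
t=1: Δ0=00110111 Δ1=00110110 | 1Δ
t=2: Δ0=00110110 Δ1=00111111 | 1Δ

3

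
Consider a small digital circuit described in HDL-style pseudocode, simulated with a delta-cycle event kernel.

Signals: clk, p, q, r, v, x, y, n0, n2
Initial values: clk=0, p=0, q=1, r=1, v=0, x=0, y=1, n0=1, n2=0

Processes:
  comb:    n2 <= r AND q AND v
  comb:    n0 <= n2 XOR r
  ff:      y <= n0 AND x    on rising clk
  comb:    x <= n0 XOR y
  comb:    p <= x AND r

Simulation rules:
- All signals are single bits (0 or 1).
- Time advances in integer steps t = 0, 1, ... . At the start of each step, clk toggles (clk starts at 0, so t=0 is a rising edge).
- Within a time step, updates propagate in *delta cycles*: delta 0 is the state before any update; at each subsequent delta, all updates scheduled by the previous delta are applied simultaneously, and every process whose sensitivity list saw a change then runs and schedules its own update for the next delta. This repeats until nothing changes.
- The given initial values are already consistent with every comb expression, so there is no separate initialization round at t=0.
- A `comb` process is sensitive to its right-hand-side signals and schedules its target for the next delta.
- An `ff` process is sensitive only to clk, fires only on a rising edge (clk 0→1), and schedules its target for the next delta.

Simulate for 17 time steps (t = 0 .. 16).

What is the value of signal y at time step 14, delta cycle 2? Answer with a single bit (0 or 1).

[bits: x,v,n0,q,y,clk,p,n2,r]
t=0: Δ0=001110001 Δ1=001111001 Δ2=001101001 Δ3=101101001 Δ4=101101101 | 4Δ
t=1: Δ0=101101101 Δ1=101100101 | 1Δ
t=2: Δ0=101100101 Δ1=101101101 Δ2=101111101 Δ3=001111101 Δ4=001111001 | 4Δ
t=3: Δ0=001111001 Δ1=001110001 | 1Δ
t=4: Δ0=001110001 Δ1=001111001 Δ2=001101001 Δ3=101101001 Δ4=101101101 | 4Δ
t=5: Δ0=101101101 Δ1=101100101 | 1Δ
t=6: Δ0=101100101 Δ1=101101101 Δ2=101111101 Δ3=001111101 Δ4=001111001 | 4Δ
t=7: Δ0=001111001 Δ1=001110001 | 1Δ
t=8: Δ0=001110001 Δ1=001111001 Δ2=001101001 Δ3=101101001 Δ4=101101101 | 4Δ
t=9: Δ0=101101101 Δ1=101100101 | 1Δ
t=10: Δ0=101100101 Δ1=101101101 Δ2=101111101 Δ3=001111101 Δ4=001111001 | 4Δ
t=11: Δ0=001111001 Δ1=001110001 | 1Δ
t=12: Δ0=001110001 Δ1=001111001 Δ2=001101001 Δ3=101101001 Δ4=101101101 | 4Δ
t=13: Δ0=101101101 Δ1=101100101 | 1Δ
t=14: Δ0=101100101 Δ1=101101101 Δ2=101111101 Δ3=001111101 Δ4=001111001 | 4Δ
t=15: Δ0=001111001 Δ1=001110001 | 1Δ
t=16: Δ0=001110001 Δ1=001111001 Δ2=001101001 Δ3=101101001 Δ4=101101101 | 4Δ

1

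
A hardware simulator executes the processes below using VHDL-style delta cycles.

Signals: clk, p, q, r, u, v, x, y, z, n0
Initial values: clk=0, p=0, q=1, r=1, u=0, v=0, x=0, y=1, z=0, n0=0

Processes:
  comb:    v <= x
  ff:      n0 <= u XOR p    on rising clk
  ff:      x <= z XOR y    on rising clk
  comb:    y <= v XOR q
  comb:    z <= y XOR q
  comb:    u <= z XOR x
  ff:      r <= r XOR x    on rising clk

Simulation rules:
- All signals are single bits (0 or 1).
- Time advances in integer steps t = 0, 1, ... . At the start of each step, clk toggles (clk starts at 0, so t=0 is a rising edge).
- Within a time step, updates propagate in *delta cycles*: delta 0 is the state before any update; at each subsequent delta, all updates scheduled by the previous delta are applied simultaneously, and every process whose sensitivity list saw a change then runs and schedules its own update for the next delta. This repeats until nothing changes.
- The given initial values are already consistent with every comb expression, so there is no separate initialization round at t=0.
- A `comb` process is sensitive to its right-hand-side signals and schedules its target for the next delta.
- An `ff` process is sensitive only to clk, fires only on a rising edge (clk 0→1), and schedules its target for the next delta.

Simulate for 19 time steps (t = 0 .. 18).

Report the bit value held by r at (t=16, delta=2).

1

t=0 Δ0: clk=0 r=1 v=0 q=1 z=0 u=0 p=0 x=0 n0=0 y=1
  Δ1: clk:0→1
  Δ2: x:0→1
  Δ3: v:0→1, u:0→1
  Δ4: y:1→0
  Δ5: z:0→1
  Δ6: u:1→0
  (6Δ to stable)
t=1 Δ0: clk=1 r=1 v=1 q=1 z=1 u=0 p=0 x=1 n0=0 y=0
  Δ1: clk:1→0
  (1Δ to stable)
t=2 Δ0: clk=0 r=1 v=1 q=1 z=1 u=0 p=0 x=1 n0=0 y=0
  Δ1: clk:0→1
  Δ2: r:1→0
  (2Δ to stable)
t=3 Δ0: clk=1 r=0 v=1 q=1 z=1 u=0 p=0 x=1 n0=0 y=0
  Δ1: clk:1→0
  (1Δ to stable)
t=4 Δ0: clk=0 r=0 v=1 q=1 z=1 u=0 p=0 x=1 n0=0 y=0
  Δ1: clk:0→1
  Δ2: r:0→1
  (2Δ to stable)
t=5 Δ0: clk=1 r=1 v=1 q=1 z=1 u=0 p=0 x=1 n0=0 y=0
  Δ1: clk:1→0
  (1Δ to stable)
t=6 Δ0: clk=0 r=1 v=1 q=1 z=1 u=0 p=0 x=1 n0=0 y=0
  Δ1: clk:0→1
  Δ2: r:1→0
  (2Δ to stable)
t=7 Δ0: clk=1 r=0 v=1 q=1 z=1 u=0 p=0 x=1 n0=0 y=0
  Δ1: clk:1→0
  (1Δ to stable)
t=8 Δ0: clk=0 r=0 v=1 q=1 z=1 u=0 p=0 x=1 n0=0 y=0
  Δ1: clk:0→1
  Δ2: r:0→1
  (2Δ to stable)
t=9 Δ0: clk=1 r=1 v=1 q=1 z=1 u=0 p=0 x=1 n0=0 y=0
  Δ1: clk:1→0
  (1Δ to stable)
t=10 Δ0: clk=0 r=1 v=1 q=1 z=1 u=0 p=0 x=1 n0=0 y=0
  Δ1: clk:0→1
  Δ2: r:1→0
  (2Δ to stable)
t=11 Δ0: clk=1 r=0 v=1 q=1 z=1 u=0 p=0 x=1 n0=0 y=0
  Δ1: clk:1→0
  (1Δ to stable)
t=12 Δ0: clk=0 r=0 v=1 q=1 z=1 u=0 p=0 x=1 n0=0 y=0
  Δ1: clk:0→1
  Δ2: r:0→1
  (2Δ to stable)
t=13 Δ0: clk=1 r=1 v=1 q=1 z=1 u=0 p=0 x=1 n0=0 y=0
  Δ1: clk:1→0
  (1Δ to stable)
t=14 Δ0: clk=0 r=1 v=1 q=1 z=1 u=0 p=0 x=1 n0=0 y=0
  Δ1: clk:0→1
  Δ2: r:1→0
  (2Δ to stable)
t=15 Δ0: clk=1 r=0 v=1 q=1 z=1 u=0 p=0 x=1 n0=0 y=0
  Δ1: clk:1→0
  (1Δ to stable)
t=16 Δ0: clk=0 r=0 v=1 q=1 z=1 u=0 p=0 x=1 n0=0 y=0
  Δ1: clk:0→1
  Δ2: r:0→1
  (2Δ to stable)
t=17 Δ0: clk=1 r=1 v=1 q=1 z=1 u=0 p=0 x=1 n0=0 y=0
  Δ1: clk:1→0
  (1Δ to stable)
t=18 Δ0: clk=0 r=1 v=1 q=1 z=1 u=0 p=0 x=1 n0=0 y=0
  Δ1: clk:0→1
  Δ2: r:1→0
  (2Δ to stable)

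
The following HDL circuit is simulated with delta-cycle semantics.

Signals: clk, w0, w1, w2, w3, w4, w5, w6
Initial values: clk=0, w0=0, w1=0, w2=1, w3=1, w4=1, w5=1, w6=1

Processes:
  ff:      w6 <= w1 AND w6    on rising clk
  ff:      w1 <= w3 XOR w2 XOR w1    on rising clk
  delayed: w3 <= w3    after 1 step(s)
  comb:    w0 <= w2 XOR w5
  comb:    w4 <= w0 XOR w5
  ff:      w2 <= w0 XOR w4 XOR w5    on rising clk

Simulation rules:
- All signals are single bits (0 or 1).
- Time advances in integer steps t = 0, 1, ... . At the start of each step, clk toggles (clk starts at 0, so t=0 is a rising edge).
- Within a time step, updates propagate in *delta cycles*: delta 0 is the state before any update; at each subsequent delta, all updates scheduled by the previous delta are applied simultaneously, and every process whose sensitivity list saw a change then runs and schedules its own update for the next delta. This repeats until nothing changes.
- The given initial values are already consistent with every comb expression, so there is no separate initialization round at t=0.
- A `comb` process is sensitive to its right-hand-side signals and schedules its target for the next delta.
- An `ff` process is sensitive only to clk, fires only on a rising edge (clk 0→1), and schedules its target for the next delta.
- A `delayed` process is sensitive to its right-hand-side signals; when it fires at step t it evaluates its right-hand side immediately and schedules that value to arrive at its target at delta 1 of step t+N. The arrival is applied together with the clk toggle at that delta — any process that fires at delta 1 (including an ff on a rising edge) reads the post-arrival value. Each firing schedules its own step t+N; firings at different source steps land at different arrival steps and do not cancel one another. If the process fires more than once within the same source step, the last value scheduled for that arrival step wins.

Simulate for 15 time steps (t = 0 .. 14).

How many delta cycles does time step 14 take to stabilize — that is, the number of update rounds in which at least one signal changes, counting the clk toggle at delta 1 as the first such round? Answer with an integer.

[bits: w5,clk,w0,w1,w3,w2,w6,w4]
t=0: Δ0=10001111 Δ1=11001111 Δ2=11001001 Δ3=11101001 Δ4=11101000 | 4Δ
t=1: Δ0=11101000 Δ1=10101000 | 1Δ
t=2: Δ0=10101000 Δ1=11101000 Δ2=11111000 | 2Δ
t=3: Δ0=11111000 Δ1=10111000 | 1Δ
t=4: Δ0=10111000 Δ1=11111000 Δ2=11101000 | 2Δ
t=5: Δ0=11101000 Δ1=10101000 | 1Δ
t=6: Δ0=10101000 Δ1=11101000 Δ2=11111000 | 2Δ
t=7: Δ0=11111000 Δ1=10111000 | 1Δ
t=8: Δ0=10111000 Δ1=11111000 Δ2=11101000 | 2Δ
t=9: Δ0=11101000 Δ1=10101000 | 1Δ
t=10: Δ0=10101000 Δ1=11101000 Δ2=11111000 | 2Δ
t=11: Δ0=11111000 Δ1=10111000 | 1Δ
t=12: Δ0=10111000 Δ1=11111000 Δ2=11101000 | 2Δ
t=13: Δ0=11101000 Δ1=10101000 | 1Δ
t=14: Δ0=10101000 Δ1=11101000 Δ2=11111000 | 2Δ

2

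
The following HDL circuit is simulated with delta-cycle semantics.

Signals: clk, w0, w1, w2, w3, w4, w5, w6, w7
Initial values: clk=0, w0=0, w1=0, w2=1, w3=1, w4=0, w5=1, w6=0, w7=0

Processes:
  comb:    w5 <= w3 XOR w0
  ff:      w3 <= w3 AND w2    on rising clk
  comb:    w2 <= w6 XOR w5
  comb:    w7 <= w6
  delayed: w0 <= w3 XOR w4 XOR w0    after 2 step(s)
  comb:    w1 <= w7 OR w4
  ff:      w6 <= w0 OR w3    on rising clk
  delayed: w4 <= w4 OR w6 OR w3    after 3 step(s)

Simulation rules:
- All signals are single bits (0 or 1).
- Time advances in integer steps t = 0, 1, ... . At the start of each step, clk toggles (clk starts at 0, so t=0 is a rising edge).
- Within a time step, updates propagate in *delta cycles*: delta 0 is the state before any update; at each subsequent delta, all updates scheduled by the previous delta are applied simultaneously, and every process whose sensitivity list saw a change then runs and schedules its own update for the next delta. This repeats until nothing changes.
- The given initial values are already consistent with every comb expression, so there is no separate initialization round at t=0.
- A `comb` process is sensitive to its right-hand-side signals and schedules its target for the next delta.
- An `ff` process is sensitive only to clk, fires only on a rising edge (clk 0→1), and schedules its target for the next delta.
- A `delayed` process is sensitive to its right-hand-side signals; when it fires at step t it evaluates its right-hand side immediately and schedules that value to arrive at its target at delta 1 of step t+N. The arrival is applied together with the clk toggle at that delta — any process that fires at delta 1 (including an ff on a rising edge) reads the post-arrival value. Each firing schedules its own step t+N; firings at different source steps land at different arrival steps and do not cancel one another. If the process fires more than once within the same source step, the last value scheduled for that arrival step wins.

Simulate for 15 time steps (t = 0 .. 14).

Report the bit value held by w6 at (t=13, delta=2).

t=0 Δ0: clk=0 w0=0 w4=0 w2=1 w3=1 w1=0 w5=1 w7=0 w6=0
  Δ1: clk:0→1
  Δ2: w6:0→1
  Δ3: w2:1→0, w7:0→1
  Δ4: w1:0→1
  (4Δ to stable)
t=1 Δ0: clk=1 w0=0 w4=0 w2=0 w3=1 w1=1 w5=1 w7=1 w6=1
  Δ1: clk:1→0
  (1Δ to stable)
t=2 Δ0: clk=0 w0=0 w4=0 w2=0 w3=1 w1=1 w5=1 w7=1 w6=1
  Δ1: clk:0→1
  Δ2: w3:1→0
  Δ3: w5:1→0
  Δ4: w2:0→1
  (4Δ to stable)
t=3 Δ0: clk=1 w0=0 w4=0 w2=1 w3=0 w1=1 w5=0 w7=1 w6=1
  Δ1: clk:1→0, w4:0→1
  (1Δ to stable)
t=4 Δ0: clk=0 w0=0 w4=1 w2=1 w3=0 w1=1 w5=0 w7=1 w6=1
  Δ1: clk:0→1
  Δ2: w6:1→0
  Δ3: w2:1→0, w7:1→0
  (3Δ to stable)
t=5 Δ0: clk=1 w0=0 w4=1 w2=0 w3=0 w1=1 w5=0 w7=0 w6=0
  Δ1: clk:1→0, w0:0→1
  Δ2: w5:0→1
  Δ3: w2:0→1
  (3Δ to stable)
t=6 Δ0: clk=0 w0=1 w4=1 w2=1 w3=0 w1=1 w5=1 w7=0 w6=0
  Δ1: clk:0→1
  Δ2: w6:0→1
  Δ3: w2:1→0, w7:0→1
  (3Δ to stable)
t=7 Δ0: clk=1 w0=1 w4=1 w2=0 w3=0 w1=1 w5=1 w7=1 w6=1
  Δ1: clk:1→0, w0:1→0
  Δ2: w5:1→0
  Δ3: w2:0→1
  (3Δ to stable)
t=8 Δ0: clk=0 w0=0 w4=1 w2=1 w3=0 w1=1 w5=0 w7=1 w6=1
  Δ1: clk:0→1
  Δ2: w6:1→0
  Δ3: w2:1→0, w7:1→0
  (3Δ to stable)
t=9 Δ0: clk=1 w0=0 w4=1 w2=0 w3=0 w1=1 w5=0 w7=0 w6=0
  Δ1: clk:1→0, w0:0→1
  Δ2: w5:0→1
  Δ3: w2:0→1
  (3Δ to stable)
t=10 Δ0: clk=0 w0=1 w4=1 w2=1 w3=0 w1=1 w5=1 w7=0 w6=0
  Δ1: clk:0→1
  Δ2: w6:0→1
  Δ3: w2:1→0, w7:0→1
  (3Δ to stable)
t=11 Δ0: clk=1 w0=1 w4=1 w2=0 w3=0 w1=1 w5=1 w7=1 w6=1
  Δ1: clk:1→0, w0:1→0
  Δ2: w5:1→0
  Δ3: w2:0→1
  (3Δ to stable)
t=12 Δ0: clk=0 w0=0 w4=1 w2=1 w3=0 w1=1 w5=0 w7=1 w6=1
  Δ1: clk:0→1
  Δ2: w6:1→0
  Δ3: w2:1→0, w7:1→0
  (3Δ to stable)
t=13 Δ0: clk=1 w0=0 w4=1 w2=0 w3=0 w1=1 w5=0 w7=0 w6=0
  Δ1: clk:1→0, w0:0→1
  Δ2: w5:0→1
  Δ3: w2:0→1
  (3Δ to stable)
t=14 Δ0: clk=0 w0=1 w4=1 w2=1 w3=0 w1=1 w5=1 w7=0 w6=0
  Δ1: clk:0→1
  Δ2: w6:0→1
  Δ3: w2:1→0, w7:0→1
  (3Δ to stable)

0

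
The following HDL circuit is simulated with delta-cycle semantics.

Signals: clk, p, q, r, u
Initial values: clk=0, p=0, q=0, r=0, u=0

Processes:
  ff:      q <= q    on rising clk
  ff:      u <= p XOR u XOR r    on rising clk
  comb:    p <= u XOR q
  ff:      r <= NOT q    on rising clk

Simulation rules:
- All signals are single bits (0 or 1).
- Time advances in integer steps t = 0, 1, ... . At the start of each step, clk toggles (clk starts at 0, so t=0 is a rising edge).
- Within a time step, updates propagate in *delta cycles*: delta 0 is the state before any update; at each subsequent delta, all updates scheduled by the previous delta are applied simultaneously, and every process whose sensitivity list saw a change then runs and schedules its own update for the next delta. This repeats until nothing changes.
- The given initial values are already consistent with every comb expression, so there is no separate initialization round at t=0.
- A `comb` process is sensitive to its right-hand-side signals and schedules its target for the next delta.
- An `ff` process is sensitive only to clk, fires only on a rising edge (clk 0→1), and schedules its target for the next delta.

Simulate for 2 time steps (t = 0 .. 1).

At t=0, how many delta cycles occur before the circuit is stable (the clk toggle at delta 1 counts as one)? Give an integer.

t=0 Δ0: q=0 r=0 u=0 clk=0 p=0
  Δ1: clk:0→1
  Δ2: r:0→1
  (2Δ to stable)
t=1 Δ0: q=0 r=1 u=0 clk=1 p=0
  Δ1: clk:1→0
  (1Δ to stable)

2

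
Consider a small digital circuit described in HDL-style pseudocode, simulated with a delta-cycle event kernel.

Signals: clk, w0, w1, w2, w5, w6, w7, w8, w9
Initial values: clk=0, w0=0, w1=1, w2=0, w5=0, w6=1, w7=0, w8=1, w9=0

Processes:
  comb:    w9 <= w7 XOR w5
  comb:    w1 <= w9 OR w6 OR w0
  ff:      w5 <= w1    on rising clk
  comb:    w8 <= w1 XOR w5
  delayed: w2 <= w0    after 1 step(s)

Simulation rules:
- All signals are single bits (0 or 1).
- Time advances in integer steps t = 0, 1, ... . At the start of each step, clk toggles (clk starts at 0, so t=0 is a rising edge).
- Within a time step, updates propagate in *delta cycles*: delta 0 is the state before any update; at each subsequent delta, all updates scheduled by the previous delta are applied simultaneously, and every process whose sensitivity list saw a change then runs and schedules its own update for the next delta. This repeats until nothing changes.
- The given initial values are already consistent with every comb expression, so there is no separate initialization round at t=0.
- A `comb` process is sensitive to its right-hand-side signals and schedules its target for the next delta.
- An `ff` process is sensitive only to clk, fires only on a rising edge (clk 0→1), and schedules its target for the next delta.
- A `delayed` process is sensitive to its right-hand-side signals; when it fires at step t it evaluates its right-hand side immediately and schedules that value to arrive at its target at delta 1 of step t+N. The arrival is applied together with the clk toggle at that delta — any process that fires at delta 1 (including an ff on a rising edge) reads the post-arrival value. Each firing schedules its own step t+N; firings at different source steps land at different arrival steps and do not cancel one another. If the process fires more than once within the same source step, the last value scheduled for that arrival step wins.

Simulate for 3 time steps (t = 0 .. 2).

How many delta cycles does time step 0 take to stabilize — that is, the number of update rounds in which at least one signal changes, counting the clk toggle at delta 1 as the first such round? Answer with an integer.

[bits: w1,w0,w5,w7,clk,w9,w8,w2,w6]
t=0: Δ0=100000101 Δ1=100010101 Δ2=101010101 Δ3=101011001 | 3Δ
t=1: Δ0=101011001 Δ1=101001001 | 1Δ
t=2: Δ0=101001001 Δ1=101011001 | 1Δ

3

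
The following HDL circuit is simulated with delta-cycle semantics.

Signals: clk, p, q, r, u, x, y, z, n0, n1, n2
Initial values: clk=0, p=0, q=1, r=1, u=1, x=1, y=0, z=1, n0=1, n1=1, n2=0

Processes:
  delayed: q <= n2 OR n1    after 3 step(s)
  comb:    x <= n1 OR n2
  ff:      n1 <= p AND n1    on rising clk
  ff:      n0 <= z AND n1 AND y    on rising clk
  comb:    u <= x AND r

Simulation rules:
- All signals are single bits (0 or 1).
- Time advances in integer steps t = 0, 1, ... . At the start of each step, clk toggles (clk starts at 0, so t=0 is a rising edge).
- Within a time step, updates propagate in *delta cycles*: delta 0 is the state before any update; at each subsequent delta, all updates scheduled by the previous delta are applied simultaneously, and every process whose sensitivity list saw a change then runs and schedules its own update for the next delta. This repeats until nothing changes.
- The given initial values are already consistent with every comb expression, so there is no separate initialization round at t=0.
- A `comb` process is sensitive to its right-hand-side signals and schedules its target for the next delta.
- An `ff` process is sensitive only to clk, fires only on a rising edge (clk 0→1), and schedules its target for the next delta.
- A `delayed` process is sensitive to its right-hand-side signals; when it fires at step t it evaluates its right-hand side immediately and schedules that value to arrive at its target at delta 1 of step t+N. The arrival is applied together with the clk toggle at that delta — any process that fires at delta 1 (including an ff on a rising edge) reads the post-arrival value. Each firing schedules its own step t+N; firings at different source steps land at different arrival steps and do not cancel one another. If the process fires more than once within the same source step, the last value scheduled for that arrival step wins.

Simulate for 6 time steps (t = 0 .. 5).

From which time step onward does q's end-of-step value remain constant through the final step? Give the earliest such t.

t=0 Δ0: x=1 clk=0 y=0 u=1 z=1 r=1 q=1 n0=1 n1=1 p=0 n2=0
  Δ1: clk:0→1
  Δ2: n0:1→0, n1:1→0
  Δ3: x:1→0
  Δ4: u:1→0
  (4Δ to stable)
t=1 Δ0: x=0 clk=1 y=0 u=0 z=1 r=1 q=1 n0=0 n1=0 p=0 n2=0
  Δ1: clk:1→0
  (1Δ to stable)
t=2 Δ0: x=0 clk=0 y=0 u=0 z=1 r=1 q=1 n0=0 n1=0 p=0 n2=0
  Δ1: clk:0→1
  (1Δ to stable)
t=3 Δ0: x=0 clk=1 y=0 u=0 z=1 r=1 q=1 n0=0 n1=0 p=0 n2=0
  Δ1: clk:1→0, q:1→0
  (1Δ to stable)
t=4 Δ0: x=0 clk=0 y=0 u=0 z=1 r=1 q=0 n0=0 n1=0 p=0 n2=0
  Δ1: clk:0→1
  (1Δ to stable)
t=5 Δ0: x=0 clk=1 y=0 u=0 z=1 r=1 q=0 n0=0 n1=0 p=0 n2=0
  Δ1: clk:1→0
  (1Δ to stable)

3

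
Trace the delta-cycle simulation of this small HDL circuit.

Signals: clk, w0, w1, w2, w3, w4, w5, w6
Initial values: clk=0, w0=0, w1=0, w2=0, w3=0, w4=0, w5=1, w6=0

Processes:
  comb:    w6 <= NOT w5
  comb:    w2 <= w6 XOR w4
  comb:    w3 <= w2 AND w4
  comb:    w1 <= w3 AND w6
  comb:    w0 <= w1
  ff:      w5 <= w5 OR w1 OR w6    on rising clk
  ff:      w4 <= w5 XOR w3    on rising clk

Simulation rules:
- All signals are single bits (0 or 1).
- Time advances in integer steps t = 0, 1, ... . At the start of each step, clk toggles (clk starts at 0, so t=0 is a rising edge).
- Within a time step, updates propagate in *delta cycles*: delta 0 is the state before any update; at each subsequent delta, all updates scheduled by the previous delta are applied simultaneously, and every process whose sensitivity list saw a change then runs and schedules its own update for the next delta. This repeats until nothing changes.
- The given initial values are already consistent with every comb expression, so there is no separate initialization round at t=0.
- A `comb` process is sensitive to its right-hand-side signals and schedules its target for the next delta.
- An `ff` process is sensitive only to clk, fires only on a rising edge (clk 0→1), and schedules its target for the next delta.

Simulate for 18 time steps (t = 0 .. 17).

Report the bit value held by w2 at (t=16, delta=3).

t0.Δ0 w3=0 w1=0 clk=0 w0=0 w2=0 w4=0 w5=1 w6=0
t0.Δ1 w3=0 w1=0 clk=1 w0=0 w2=0 w4=0 w5=1 w6=0
t0.Δ2 w3=0 w1=0 clk=1 w0=0 w2=0 w4=1 w5=1 w6=0
t0.Δ3 w3=0 w1=0 clk=1 w0=0 w2=1 w4=1 w5=1 w6=0
t0.Δ4 w3=1 w1=0 clk=1 w0=0 w2=1 w4=1 w5=1 w6=0
t1.Δ0 w3=1 w1=0 clk=1 w0=0 w2=1 w4=1 w5=1 w6=0
t1.Δ1 w3=1 w1=0 clk=0 w0=0 w2=1 w4=1 w5=1 w6=0
t2.Δ0 w3=1 w1=0 clk=0 w0=0 w2=1 w4=1 w5=1 w6=0
t2.Δ1 w3=1 w1=0 clk=1 w0=0 w2=1 w4=1 w5=1 w6=0
t2.Δ2 w3=1 w1=0 clk=1 w0=0 w2=1 w4=0 w5=1 w6=0
t2.Δ3 w3=0 w1=0 clk=1 w0=0 w2=0 w4=0 w5=1 w6=0
t3.Δ0 w3=0 w1=0 clk=1 w0=0 w2=0 w4=0 w5=1 w6=0
t3.Δ1 w3=0 w1=0 clk=0 w0=0 w2=0 w4=0 w5=1 w6=0
t4.Δ0 w3=0 w1=0 clk=0 w0=0 w2=0 w4=0 w5=1 w6=0
t4.Δ1 w3=0 w1=0 clk=1 w0=0 w2=0 w4=0 w5=1 w6=0
t4.Δ2 w3=0 w1=0 clk=1 w0=0 w2=0 w4=1 w5=1 w6=0
t4.Δ3 w3=0 w1=0 clk=1 w0=0 w2=1 w4=1 w5=1 w6=0
t4.Δ4 w3=1 w1=0 clk=1 w0=0 w2=1 w4=1 w5=1 w6=0
t5.Δ0 w3=1 w1=0 clk=1 w0=0 w2=1 w4=1 w5=1 w6=0
t5.Δ1 w3=1 w1=0 clk=0 w0=0 w2=1 w4=1 w5=1 w6=0
t6.Δ0 w3=1 w1=0 clk=0 w0=0 w2=1 w4=1 w5=1 w6=0
t6.Δ1 w3=1 w1=0 clk=1 w0=0 w2=1 w4=1 w5=1 w6=0
t6.Δ2 w3=1 w1=0 clk=1 w0=0 w2=1 w4=0 w5=1 w6=0
t6.Δ3 w3=0 w1=0 clk=1 w0=0 w2=0 w4=0 w5=1 w6=0
t7.Δ0 w3=0 w1=0 clk=1 w0=0 w2=0 w4=0 w5=1 w6=0
t7.Δ1 w3=0 w1=0 clk=0 w0=0 w2=0 w4=0 w5=1 w6=0
t8.Δ0 w3=0 w1=0 clk=0 w0=0 w2=0 w4=0 w5=1 w6=0
t8.Δ1 w3=0 w1=0 clk=1 w0=0 w2=0 w4=0 w5=1 w6=0
t8.Δ2 w3=0 w1=0 clk=1 w0=0 w2=0 w4=1 w5=1 w6=0
t8.Δ3 w3=0 w1=0 clk=1 w0=0 w2=1 w4=1 w5=1 w6=0
t8.Δ4 w3=1 w1=0 clk=1 w0=0 w2=1 w4=1 w5=1 w6=0
t9.Δ0 w3=1 w1=0 clk=1 w0=0 w2=1 w4=1 w5=1 w6=0
t9.Δ1 w3=1 w1=0 clk=0 w0=0 w2=1 w4=1 w5=1 w6=0
t10.Δ0 w3=1 w1=0 clk=0 w0=0 w2=1 w4=1 w5=1 w6=0
t10.Δ1 w3=1 w1=0 clk=1 w0=0 w2=1 w4=1 w5=1 w6=0
t10.Δ2 w3=1 w1=0 clk=1 w0=0 w2=1 w4=0 w5=1 w6=0
t10.Δ3 w3=0 w1=0 clk=1 w0=0 w2=0 w4=0 w5=1 w6=0
t11.Δ0 w3=0 w1=0 clk=1 w0=0 w2=0 w4=0 w5=1 w6=0
t11.Δ1 w3=0 w1=0 clk=0 w0=0 w2=0 w4=0 w5=1 w6=0
t12.Δ0 w3=0 w1=0 clk=0 w0=0 w2=0 w4=0 w5=1 w6=0
t12.Δ1 w3=0 w1=0 clk=1 w0=0 w2=0 w4=0 w5=1 w6=0
t12.Δ2 w3=0 w1=0 clk=1 w0=0 w2=0 w4=1 w5=1 w6=0
t12.Δ3 w3=0 w1=0 clk=1 w0=0 w2=1 w4=1 w5=1 w6=0
t12.Δ4 w3=1 w1=0 clk=1 w0=0 w2=1 w4=1 w5=1 w6=0
t13.Δ0 w3=1 w1=0 clk=1 w0=0 w2=1 w4=1 w5=1 w6=0
t13.Δ1 w3=1 w1=0 clk=0 w0=0 w2=1 w4=1 w5=1 w6=0
t14.Δ0 w3=1 w1=0 clk=0 w0=0 w2=1 w4=1 w5=1 w6=0
t14.Δ1 w3=1 w1=0 clk=1 w0=0 w2=1 w4=1 w5=1 w6=0
t14.Δ2 w3=1 w1=0 clk=1 w0=0 w2=1 w4=0 w5=1 w6=0
t14.Δ3 w3=0 w1=0 clk=1 w0=0 w2=0 w4=0 w5=1 w6=0
t15.Δ0 w3=0 w1=0 clk=1 w0=0 w2=0 w4=0 w5=1 w6=0
t15.Δ1 w3=0 w1=0 clk=0 w0=0 w2=0 w4=0 w5=1 w6=0
t16.Δ0 w3=0 w1=0 clk=0 w0=0 w2=0 w4=0 w5=1 w6=0
t16.Δ1 w3=0 w1=0 clk=1 w0=0 w2=0 w4=0 w5=1 w6=0
t16.Δ2 w3=0 w1=0 clk=1 w0=0 w2=0 w4=1 w5=1 w6=0
t16.Δ3 w3=0 w1=0 clk=1 w0=0 w2=1 w4=1 w5=1 w6=0
t16.Δ4 w3=1 w1=0 clk=1 w0=0 w2=1 w4=1 w5=1 w6=0
t17.Δ0 w3=1 w1=0 clk=1 w0=0 w2=1 w4=1 w5=1 w6=0
t17.Δ1 w3=1 w1=0 clk=0 w0=0 w2=1 w4=1 w5=1 w6=0

1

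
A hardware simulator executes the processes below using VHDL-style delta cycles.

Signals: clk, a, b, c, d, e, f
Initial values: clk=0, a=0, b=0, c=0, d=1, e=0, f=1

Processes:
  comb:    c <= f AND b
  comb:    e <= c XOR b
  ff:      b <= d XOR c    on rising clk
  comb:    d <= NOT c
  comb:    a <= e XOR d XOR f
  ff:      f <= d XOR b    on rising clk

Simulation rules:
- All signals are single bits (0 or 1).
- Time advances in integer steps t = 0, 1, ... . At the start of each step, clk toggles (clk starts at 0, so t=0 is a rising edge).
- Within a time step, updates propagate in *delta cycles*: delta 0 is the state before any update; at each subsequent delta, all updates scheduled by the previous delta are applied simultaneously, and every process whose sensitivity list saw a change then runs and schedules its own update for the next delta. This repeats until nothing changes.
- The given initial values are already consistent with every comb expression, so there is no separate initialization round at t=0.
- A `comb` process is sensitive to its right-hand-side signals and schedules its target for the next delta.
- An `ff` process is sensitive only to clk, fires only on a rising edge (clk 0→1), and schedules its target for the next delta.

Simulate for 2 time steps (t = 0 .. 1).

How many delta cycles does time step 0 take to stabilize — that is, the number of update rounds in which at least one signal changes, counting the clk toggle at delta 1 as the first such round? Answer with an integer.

t=0 Δ0: d=1 e=0 clk=0 f=1 a=0 b=0 c=0
  Δ1: clk:0→1
  Δ2: b:0→1
  Δ3: e:0→1, c:0→1
  Δ4: d:1→0, e:1→0, a:0→1
  (4Δ to stable)
t=1 Δ0: d=0 e=0 clk=1 f=1 a=1 b=1 c=1
  Δ1: clk:1→0
  (1Δ to stable)

4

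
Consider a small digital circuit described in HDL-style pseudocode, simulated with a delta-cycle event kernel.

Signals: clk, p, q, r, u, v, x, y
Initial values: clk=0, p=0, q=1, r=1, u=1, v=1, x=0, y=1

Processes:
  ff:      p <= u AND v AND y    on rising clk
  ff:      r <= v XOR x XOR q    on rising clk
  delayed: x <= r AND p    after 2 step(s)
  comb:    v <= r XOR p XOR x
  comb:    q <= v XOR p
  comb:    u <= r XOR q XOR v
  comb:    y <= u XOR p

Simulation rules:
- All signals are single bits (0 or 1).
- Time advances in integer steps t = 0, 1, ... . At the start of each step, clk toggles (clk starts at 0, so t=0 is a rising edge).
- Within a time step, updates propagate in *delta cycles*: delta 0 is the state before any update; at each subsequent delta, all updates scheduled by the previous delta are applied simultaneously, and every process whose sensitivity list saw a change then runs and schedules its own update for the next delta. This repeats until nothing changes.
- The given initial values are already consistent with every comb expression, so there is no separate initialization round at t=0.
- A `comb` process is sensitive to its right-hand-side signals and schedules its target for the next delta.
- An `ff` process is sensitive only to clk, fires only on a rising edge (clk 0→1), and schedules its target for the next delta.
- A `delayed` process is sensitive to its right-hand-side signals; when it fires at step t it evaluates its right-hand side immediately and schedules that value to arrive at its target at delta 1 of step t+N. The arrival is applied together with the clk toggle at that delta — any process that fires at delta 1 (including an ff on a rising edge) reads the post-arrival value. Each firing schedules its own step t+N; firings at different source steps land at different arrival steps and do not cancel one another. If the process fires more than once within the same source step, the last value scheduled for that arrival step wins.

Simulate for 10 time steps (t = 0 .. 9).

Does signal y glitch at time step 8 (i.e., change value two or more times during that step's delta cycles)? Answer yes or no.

t=0 Δ0: q=1 v=1 x=0 p=0 u=1 y=1 clk=0 r=1
  Δ1: clk:0→1
  Δ2: p:0→1, r:1→0
  Δ3: q:1→0, u:1→0, y:1→0
  Δ4: u:0→1, y:0→1
  Δ5: y:1→0
  (5Δ to stable)
t=1 Δ0: q=0 v=1 x=0 p=1 u=1 y=0 clk=1 r=0
  Δ1: clk:1→0
  (1Δ to stable)
t=2 Δ0: q=0 v=1 x=0 p=1 u=1 y=0 clk=0 r=0
  Δ1: clk:0→1
  Δ2: p:1→0, r:0→1
  Δ3: q:0→1, u:1→0, y:0→1
  Δ4: u:0→1, y:1→0
  Δ5: y:0→1
  (5Δ to stable)
t=3 Δ0: q=1 v=1 x=0 p=0 u=1 y=1 clk=1 r=1
  Δ1: clk:1→0
  (1Δ to stable)
t=4 Δ0: q=1 v=1 x=0 p=0 u=1 y=1 clk=0 r=1
  Δ1: clk:0→1
  Δ2: p:0→1, r:1→0
  Δ3: q:1→0, u:1→0, y:1→0
  Δ4: u:0→1, y:0→1
  Δ5: y:1→0
  (5Δ to stable)
t=5 Δ0: q=0 v=1 x=0 p=1 u=1 y=0 clk=1 r=0
  Δ1: clk:1→0
  (1Δ to stable)
t=6 Δ0: q=0 v=1 x=0 p=1 u=1 y=0 clk=0 r=0
  Δ1: clk:0→1
  Δ2: p:1→0, r:0→1
  Δ3: q:0→1, u:1→0, y:0→1
  Δ4: u:0→1, y:1→0
  Δ5: y:0→1
  (5Δ to stable)
t=7 Δ0: q=1 v=1 x=0 p=0 u=1 y=1 clk=1 r=1
  Δ1: clk:1→0
  (1Δ to stable)
t=8 Δ0: q=1 v=1 x=0 p=0 u=1 y=1 clk=0 r=1
  Δ1: clk:0→1
  Δ2: p:0→1, r:1→0
  Δ3: q:1→0, u:1→0, y:1→0
  Δ4: u:0→1, y:0→1
  Δ5: y:1→0
  (5Δ to stable)
t=9 Δ0: q=0 v=1 x=0 p=1 u=1 y=0 clk=1 r=0
  Δ1: clk:1→0
  (1Δ to stable)

yes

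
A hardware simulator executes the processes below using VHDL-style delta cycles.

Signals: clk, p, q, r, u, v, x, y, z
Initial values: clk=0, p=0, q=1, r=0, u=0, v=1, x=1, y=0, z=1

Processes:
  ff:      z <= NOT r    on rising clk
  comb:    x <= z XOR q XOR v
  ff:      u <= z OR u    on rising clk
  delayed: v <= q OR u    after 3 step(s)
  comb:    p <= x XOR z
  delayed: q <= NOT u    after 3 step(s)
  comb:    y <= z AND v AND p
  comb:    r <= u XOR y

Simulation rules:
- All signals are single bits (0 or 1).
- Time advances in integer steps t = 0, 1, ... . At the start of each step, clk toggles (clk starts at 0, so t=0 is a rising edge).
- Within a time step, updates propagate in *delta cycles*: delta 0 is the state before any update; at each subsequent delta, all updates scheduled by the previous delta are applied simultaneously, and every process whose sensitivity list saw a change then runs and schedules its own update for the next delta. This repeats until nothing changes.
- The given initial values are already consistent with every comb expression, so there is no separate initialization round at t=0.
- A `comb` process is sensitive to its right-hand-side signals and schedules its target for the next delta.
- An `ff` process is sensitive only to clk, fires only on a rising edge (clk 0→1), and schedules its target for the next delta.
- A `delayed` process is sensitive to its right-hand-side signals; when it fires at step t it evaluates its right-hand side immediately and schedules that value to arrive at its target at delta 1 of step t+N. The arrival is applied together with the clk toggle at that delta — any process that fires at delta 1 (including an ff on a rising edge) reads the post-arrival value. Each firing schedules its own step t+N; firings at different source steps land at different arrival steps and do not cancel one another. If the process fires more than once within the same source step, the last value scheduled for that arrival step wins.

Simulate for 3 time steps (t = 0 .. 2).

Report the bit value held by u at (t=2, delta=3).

[bits: z,u,clk,x,v,q,p,r,y]
t=0: Δ0=100111000 Δ1=101111000 Δ2=111111000 Δ3=111111010 | 3Δ
t=1: Δ0=111111010 Δ1=110111010 | 1Δ
t=2: Δ0=110111010 Δ1=111111010 Δ2=011111010 Δ3=011011110 Δ4=011011010 | 4Δ

1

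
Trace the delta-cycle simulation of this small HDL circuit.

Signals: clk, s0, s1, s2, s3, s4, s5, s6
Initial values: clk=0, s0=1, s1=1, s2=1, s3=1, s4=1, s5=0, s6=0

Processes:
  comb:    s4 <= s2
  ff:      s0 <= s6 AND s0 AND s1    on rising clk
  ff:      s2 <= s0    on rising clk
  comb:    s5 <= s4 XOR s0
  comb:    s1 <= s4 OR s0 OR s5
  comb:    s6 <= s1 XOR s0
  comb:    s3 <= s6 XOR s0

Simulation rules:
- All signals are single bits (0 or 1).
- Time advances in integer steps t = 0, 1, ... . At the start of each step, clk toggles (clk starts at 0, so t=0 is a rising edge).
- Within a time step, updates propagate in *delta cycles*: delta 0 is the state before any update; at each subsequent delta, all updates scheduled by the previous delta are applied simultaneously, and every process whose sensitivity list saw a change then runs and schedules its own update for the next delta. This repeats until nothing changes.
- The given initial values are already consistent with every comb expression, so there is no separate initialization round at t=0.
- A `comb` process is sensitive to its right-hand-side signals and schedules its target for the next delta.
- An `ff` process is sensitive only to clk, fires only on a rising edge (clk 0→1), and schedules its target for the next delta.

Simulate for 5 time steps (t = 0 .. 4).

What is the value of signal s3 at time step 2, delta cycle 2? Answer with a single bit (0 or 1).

t0.Δ0 s6=0 s4=1 s5=0 s0=1 s2=1 s1=1 clk=0 s3=1
t0.Δ1 s6=0 s4=1 s5=0 s0=1 s2=1 s1=1 clk=1 s3=1
t0.Δ2 s6=0 s4=1 s5=0 s0=0 s2=1 s1=1 clk=1 s3=1
t0.Δ3 s6=1 s4=1 s5=1 s0=0 s2=1 s1=1 clk=1 s3=0
t0.Δ4 s6=1 s4=1 s5=1 s0=0 s2=1 s1=1 clk=1 s3=1
t1.Δ0 s6=1 s4=1 s5=1 s0=0 s2=1 s1=1 clk=1 s3=1
t1.Δ1 s6=1 s4=1 s5=1 s0=0 s2=1 s1=1 clk=0 s3=1
t2.Δ0 s6=1 s4=1 s5=1 s0=0 s2=1 s1=1 clk=0 s3=1
t2.Δ1 s6=1 s4=1 s5=1 s0=0 s2=1 s1=1 clk=1 s3=1
t2.Δ2 s6=1 s4=1 s5=1 s0=0 s2=0 s1=1 clk=1 s3=1
t2.Δ3 s6=1 s4=0 s5=1 s0=0 s2=0 s1=1 clk=1 s3=1
t2.Δ4 s6=1 s4=0 s5=0 s0=0 s2=0 s1=1 clk=1 s3=1
t2.Δ5 s6=1 s4=0 s5=0 s0=0 s2=0 s1=0 clk=1 s3=1
t2.Δ6 s6=0 s4=0 s5=0 s0=0 s2=0 s1=0 clk=1 s3=1
t2.Δ7 s6=0 s4=0 s5=0 s0=0 s2=0 s1=0 clk=1 s3=0
t3.Δ0 s6=0 s4=0 s5=0 s0=0 s2=0 s1=0 clk=1 s3=0
t3.Δ1 s6=0 s4=0 s5=0 s0=0 s2=0 s1=0 clk=0 s3=0
t4.Δ0 s6=0 s4=0 s5=0 s0=0 s2=0 s1=0 clk=0 s3=0
t4.Δ1 s6=0 s4=0 s5=0 s0=0 s2=0 s1=0 clk=1 s3=0

1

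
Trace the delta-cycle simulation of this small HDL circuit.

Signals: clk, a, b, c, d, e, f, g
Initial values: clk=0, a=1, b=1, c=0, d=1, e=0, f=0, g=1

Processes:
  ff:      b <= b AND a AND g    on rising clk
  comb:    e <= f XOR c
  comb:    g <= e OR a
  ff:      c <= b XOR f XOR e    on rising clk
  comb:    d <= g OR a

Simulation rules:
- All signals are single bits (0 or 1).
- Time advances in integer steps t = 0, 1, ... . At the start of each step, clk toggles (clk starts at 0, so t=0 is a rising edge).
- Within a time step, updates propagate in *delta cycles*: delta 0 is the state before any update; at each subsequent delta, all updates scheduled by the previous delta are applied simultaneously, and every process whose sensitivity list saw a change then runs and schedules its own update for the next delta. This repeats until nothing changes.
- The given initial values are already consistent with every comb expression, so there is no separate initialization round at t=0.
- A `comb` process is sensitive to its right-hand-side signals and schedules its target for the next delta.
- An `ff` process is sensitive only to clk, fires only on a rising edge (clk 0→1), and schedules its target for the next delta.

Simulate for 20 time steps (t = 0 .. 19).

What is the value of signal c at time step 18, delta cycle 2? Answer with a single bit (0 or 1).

0

t0.Δ0 e=0 g=1 f=0 d=1 a=1 clk=0 c=0 b=1
t0.Δ1 e=0 g=1 f=0 d=1 a=1 clk=1 c=0 b=1
t0.Δ2 e=0 g=1 f=0 d=1 a=1 clk=1 c=1 b=1
t0.Δ3 e=1 g=1 f=0 d=1 a=1 clk=1 c=1 b=1
t1.Δ0 e=1 g=1 f=0 d=1 a=1 clk=1 c=1 b=1
t1.Δ1 e=1 g=1 f=0 d=1 a=1 clk=0 c=1 b=1
t2.Δ0 e=1 g=1 f=0 d=1 a=1 clk=0 c=1 b=1
t2.Δ1 e=1 g=1 f=0 d=1 a=1 clk=1 c=1 b=1
t2.Δ2 e=1 g=1 f=0 d=1 a=1 clk=1 c=0 b=1
t2.Δ3 e=0 g=1 f=0 d=1 a=1 clk=1 c=0 b=1
t3.Δ0 e=0 g=1 f=0 d=1 a=1 clk=1 c=0 b=1
t3.Δ1 e=0 g=1 f=0 d=1 a=1 clk=0 c=0 b=1
t4.Δ0 e=0 g=1 f=0 d=1 a=1 clk=0 c=0 b=1
t4.Δ1 e=0 g=1 f=0 d=1 a=1 clk=1 c=0 b=1
t4.Δ2 e=0 g=1 f=0 d=1 a=1 clk=1 c=1 b=1
t4.Δ3 e=1 g=1 f=0 d=1 a=1 clk=1 c=1 b=1
t5.Δ0 e=1 g=1 f=0 d=1 a=1 clk=1 c=1 b=1
t5.Δ1 e=1 g=1 f=0 d=1 a=1 clk=0 c=1 b=1
t6.Δ0 e=1 g=1 f=0 d=1 a=1 clk=0 c=1 b=1
t6.Δ1 e=1 g=1 f=0 d=1 a=1 clk=1 c=1 b=1
t6.Δ2 e=1 g=1 f=0 d=1 a=1 clk=1 c=0 b=1
t6.Δ3 e=0 g=1 f=0 d=1 a=1 clk=1 c=0 b=1
t7.Δ0 e=0 g=1 f=0 d=1 a=1 clk=1 c=0 b=1
t7.Δ1 e=0 g=1 f=0 d=1 a=1 clk=0 c=0 b=1
t8.Δ0 e=0 g=1 f=0 d=1 a=1 clk=0 c=0 b=1
t8.Δ1 e=0 g=1 f=0 d=1 a=1 clk=1 c=0 b=1
t8.Δ2 e=0 g=1 f=0 d=1 a=1 clk=1 c=1 b=1
t8.Δ3 e=1 g=1 f=0 d=1 a=1 clk=1 c=1 b=1
t9.Δ0 e=1 g=1 f=0 d=1 a=1 clk=1 c=1 b=1
t9.Δ1 e=1 g=1 f=0 d=1 a=1 clk=0 c=1 b=1
t10.Δ0 e=1 g=1 f=0 d=1 a=1 clk=0 c=1 b=1
t10.Δ1 e=1 g=1 f=0 d=1 a=1 clk=1 c=1 b=1
t10.Δ2 e=1 g=1 f=0 d=1 a=1 clk=1 c=0 b=1
t10.Δ3 e=0 g=1 f=0 d=1 a=1 clk=1 c=0 b=1
t11.Δ0 e=0 g=1 f=0 d=1 a=1 clk=1 c=0 b=1
t11.Δ1 e=0 g=1 f=0 d=1 a=1 clk=0 c=0 b=1
t12.Δ0 e=0 g=1 f=0 d=1 a=1 clk=0 c=0 b=1
t12.Δ1 e=0 g=1 f=0 d=1 a=1 clk=1 c=0 b=1
t12.Δ2 e=0 g=1 f=0 d=1 a=1 clk=1 c=1 b=1
t12.Δ3 e=1 g=1 f=0 d=1 a=1 clk=1 c=1 b=1
t13.Δ0 e=1 g=1 f=0 d=1 a=1 clk=1 c=1 b=1
t13.Δ1 e=1 g=1 f=0 d=1 a=1 clk=0 c=1 b=1
t14.Δ0 e=1 g=1 f=0 d=1 a=1 clk=0 c=1 b=1
t14.Δ1 e=1 g=1 f=0 d=1 a=1 clk=1 c=1 b=1
t14.Δ2 e=1 g=1 f=0 d=1 a=1 clk=1 c=0 b=1
t14.Δ3 e=0 g=1 f=0 d=1 a=1 clk=1 c=0 b=1
t15.Δ0 e=0 g=1 f=0 d=1 a=1 clk=1 c=0 b=1
t15.Δ1 e=0 g=1 f=0 d=1 a=1 clk=0 c=0 b=1
t16.Δ0 e=0 g=1 f=0 d=1 a=1 clk=0 c=0 b=1
t16.Δ1 e=0 g=1 f=0 d=1 a=1 clk=1 c=0 b=1
t16.Δ2 e=0 g=1 f=0 d=1 a=1 clk=1 c=1 b=1
t16.Δ3 e=1 g=1 f=0 d=1 a=1 clk=1 c=1 b=1
t17.Δ0 e=1 g=1 f=0 d=1 a=1 clk=1 c=1 b=1
t17.Δ1 e=1 g=1 f=0 d=1 a=1 clk=0 c=1 b=1
t18.Δ0 e=1 g=1 f=0 d=1 a=1 clk=0 c=1 b=1
t18.Δ1 e=1 g=1 f=0 d=1 a=1 clk=1 c=1 b=1
t18.Δ2 e=1 g=1 f=0 d=1 a=1 clk=1 c=0 b=1
t18.Δ3 e=0 g=1 f=0 d=1 a=1 clk=1 c=0 b=1
t19.Δ0 e=0 g=1 f=0 d=1 a=1 clk=1 c=0 b=1
t19.Δ1 e=0 g=1 f=0 d=1 a=1 clk=0 c=0 b=1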